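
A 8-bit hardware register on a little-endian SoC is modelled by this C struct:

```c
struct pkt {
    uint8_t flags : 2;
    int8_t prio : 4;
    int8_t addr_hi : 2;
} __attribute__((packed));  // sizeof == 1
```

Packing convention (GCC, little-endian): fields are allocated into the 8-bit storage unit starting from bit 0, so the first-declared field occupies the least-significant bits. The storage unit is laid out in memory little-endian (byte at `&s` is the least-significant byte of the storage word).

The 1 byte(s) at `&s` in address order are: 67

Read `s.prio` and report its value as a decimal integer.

[0]=0x67 (little-endian) → word 0x67
flags [0+:2] = (word>>0) & 0x3 = 3
prio [2+:4] = (word>>2) & 0xf = 9  ←
addr_hi [6+:2] = (word>>6) & 0x3 = 1
prio signed 4b, MSB=1: 9 - 16 = -7

-7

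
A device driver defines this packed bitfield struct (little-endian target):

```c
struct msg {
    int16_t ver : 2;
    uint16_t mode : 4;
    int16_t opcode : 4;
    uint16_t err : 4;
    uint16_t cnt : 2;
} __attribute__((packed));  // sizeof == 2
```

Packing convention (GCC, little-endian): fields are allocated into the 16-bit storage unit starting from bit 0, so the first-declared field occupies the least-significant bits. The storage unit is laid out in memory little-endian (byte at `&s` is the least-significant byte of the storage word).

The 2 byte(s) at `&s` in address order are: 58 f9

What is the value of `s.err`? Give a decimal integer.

14

[0]=0x58 [1]=0xf9 (little-endian) → word 0xf958
ver [0+:2] = (word>>0) & 0x3 = 0
mode [2+:4] = (word>>2) & 0xf = 6
opcode [6+:4] = (word>>6) & 0xf = 5
err [10+:4] = (word>>10) & 0xf = 14  ←
cnt [14+:2] = (word>>14) & 0x3 = 3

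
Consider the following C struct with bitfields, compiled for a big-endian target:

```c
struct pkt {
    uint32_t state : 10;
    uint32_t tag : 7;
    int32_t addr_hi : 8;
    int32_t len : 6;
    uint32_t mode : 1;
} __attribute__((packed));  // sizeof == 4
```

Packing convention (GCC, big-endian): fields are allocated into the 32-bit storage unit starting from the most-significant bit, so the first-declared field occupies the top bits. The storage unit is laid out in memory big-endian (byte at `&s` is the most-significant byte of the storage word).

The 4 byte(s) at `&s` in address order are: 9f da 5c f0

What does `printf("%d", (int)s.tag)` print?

[0]=0x9f [1]=0xda [2]=0x5c [3]=0xf0 (big-endian) → word 0x9fda5cf0
state:10 @ bit 22 → (0x9fda5cf0>>22)&0x3ff = 0x27f
tag:7 @ bit 15 → (0x9fda5cf0>>15)&0x7f = 0x34  ←
addr_hi:8 @ bit 7 → (0x9fda5cf0>>7)&0xff = 0xb9
len:6 @ bit 1 → (0x9fda5cf0>>1)&0x3f = 0x38
mode:1 @ bit 0 → (0x9fda5cf0>>0)&0x1 = 0x0

52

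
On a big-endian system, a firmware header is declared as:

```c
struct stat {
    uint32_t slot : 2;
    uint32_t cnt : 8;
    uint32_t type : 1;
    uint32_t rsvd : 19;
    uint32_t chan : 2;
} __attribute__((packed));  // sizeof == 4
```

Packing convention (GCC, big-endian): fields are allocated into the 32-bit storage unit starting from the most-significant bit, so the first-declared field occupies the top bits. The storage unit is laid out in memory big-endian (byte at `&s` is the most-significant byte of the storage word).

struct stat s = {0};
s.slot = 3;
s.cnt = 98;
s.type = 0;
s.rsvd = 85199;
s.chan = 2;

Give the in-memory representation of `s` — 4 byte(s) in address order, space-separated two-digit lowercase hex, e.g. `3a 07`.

slot (2b) val=3 bits=0x3 at bit 30: 0xc0000000
cnt (8b) val=98 bits=0x62 at bit 22: 0xd8800000
type (1b) val=0 bits=0x0 at bit 21: 0xd8800000
rsvd (19b) val=85199 bits=0x14ccf at bit 2: 0xd885333c
chan (2b) val=2 bits=0x2 at bit 0: 0xd885333e
word = 0xd885333e → big-endian bytes:
  [0]=0xd8  [1]=0x85  [2]=0x33  [3]=0x3e

d8 85 33 3e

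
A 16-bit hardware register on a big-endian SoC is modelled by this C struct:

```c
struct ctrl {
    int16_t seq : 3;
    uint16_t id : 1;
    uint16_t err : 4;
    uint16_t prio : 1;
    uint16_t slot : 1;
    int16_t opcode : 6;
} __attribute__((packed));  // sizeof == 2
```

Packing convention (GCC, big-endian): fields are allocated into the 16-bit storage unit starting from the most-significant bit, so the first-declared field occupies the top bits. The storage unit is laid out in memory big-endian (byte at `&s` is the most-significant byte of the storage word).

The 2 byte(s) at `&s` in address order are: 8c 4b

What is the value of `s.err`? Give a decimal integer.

12

[0]=0x8c [1]=0x4b (big-endian) → word 0x8c4b
seq:3 @ bit 13 → (0x8c4b>>13)&0x7 = 0x4
id:1 @ bit 12 → (0x8c4b>>12)&0x1 = 0x0
err:4 @ bit 8 → (0x8c4b>>8)&0xf = 0xc  ←
prio:1 @ bit 7 → (0x8c4b>>7)&0x1 = 0x0
slot:1 @ bit 6 → (0x8c4b>>6)&0x1 = 0x1
opcode:6 @ bit 0 → (0x8c4b>>0)&0x3f = 0xb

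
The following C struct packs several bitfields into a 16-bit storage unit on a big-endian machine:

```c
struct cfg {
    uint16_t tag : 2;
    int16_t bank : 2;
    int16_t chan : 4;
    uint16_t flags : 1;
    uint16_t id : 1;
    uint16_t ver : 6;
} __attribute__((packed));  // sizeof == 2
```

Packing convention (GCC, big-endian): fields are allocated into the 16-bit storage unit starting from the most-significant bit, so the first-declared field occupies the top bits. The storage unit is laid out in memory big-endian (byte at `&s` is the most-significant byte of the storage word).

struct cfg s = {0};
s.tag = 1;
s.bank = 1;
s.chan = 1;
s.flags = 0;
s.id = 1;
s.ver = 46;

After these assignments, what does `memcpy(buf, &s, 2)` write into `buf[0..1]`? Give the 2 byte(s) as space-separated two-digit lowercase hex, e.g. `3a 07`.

51 6e

[14+:2] tag=1 & 0x3 = 0x1; word=0x4000
[12+:2] bank=1 & 0x3 = 0x1; word=0x5000
[8+:4] chan=1 & 0xf = 0x1; word=0x5100
[7+:1] flags=0 & 0x1 = 0x0; word=0x5100
[6+:1] id=1 & 0x1 = 0x1; word=0x5140
[0+:6] ver=46 & 0x3f = 0x2e; word=0x516e
word = 0x516e → big-endian bytes:
  [0]=0x51  [1]=0x6e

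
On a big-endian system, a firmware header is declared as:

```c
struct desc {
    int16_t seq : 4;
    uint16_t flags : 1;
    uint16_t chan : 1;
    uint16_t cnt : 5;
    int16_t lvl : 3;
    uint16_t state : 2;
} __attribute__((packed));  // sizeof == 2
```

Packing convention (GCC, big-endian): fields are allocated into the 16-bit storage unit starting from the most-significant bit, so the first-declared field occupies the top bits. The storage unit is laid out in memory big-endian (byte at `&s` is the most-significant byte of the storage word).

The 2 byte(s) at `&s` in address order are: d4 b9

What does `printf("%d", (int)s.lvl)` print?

-2

[0]=0xd4 [1]=0xb9 (big-endian) → word 0xd4b9
seq:4 @ bit 12 → (0xd4b9>>12)&0xf = 0xd
flags:1 @ bit 11 → (0xd4b9>>11)&0x1 = 0x0
chan:1 @ bit 10 → (0xd4b9>>10)&0x1 = 0x1
cnt:5 @ bit 5 → (0xd4b9>>5)&0x1f = 0x5
lvl:3 @ bit 2 → (0xd4b9>>2)&0x7 = 0x6  ←
state:2 @ bit 0 → (0xd4b9>>0)&0x3 = 0x1
lvl signed 3b, MSB=1: 6 - 8 = -2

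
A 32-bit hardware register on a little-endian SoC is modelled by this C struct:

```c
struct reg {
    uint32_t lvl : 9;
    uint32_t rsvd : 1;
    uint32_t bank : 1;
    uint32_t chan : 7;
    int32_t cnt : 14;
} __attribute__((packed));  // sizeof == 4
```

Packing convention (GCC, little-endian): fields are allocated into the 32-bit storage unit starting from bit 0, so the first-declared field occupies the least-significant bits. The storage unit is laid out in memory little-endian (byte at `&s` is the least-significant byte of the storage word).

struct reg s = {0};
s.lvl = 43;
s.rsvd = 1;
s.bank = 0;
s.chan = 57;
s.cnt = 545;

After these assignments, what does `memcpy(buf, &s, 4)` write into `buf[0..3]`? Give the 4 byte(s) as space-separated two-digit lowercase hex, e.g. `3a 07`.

2b ca 85 08

lvl (9b) val=43 bits=0x2b at bit 0: 0x0000002b
rsvd (1b) val=1 bits=0x1 at bit 9: 0x0000022b
bank (1b) val=0 bits=0x0 at bit 10: 0x0000022b
chan (7b) val=57 bits=0x39 at bit 11: 0x0001ca2b
cnt (14b) val=545 bits=0x221 at bit 18: 0x0885ca2b
word = 0x0885ca2b → little-endian bytes:
  [0]=0x2b  [1]=0xca  [2]=0x85  [3]=0x08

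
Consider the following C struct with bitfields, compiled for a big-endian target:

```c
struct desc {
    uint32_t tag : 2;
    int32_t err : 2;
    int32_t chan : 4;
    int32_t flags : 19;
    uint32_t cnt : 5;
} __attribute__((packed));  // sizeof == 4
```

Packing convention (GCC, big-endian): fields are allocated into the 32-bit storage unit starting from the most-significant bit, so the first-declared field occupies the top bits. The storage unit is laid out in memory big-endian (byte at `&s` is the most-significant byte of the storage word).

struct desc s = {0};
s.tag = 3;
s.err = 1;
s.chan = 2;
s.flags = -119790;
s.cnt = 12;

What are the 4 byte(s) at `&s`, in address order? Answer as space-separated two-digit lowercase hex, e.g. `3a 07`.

d2 c5 82 4c

[30+:2] tag=3 & 0x3 = 0x3; word=0xc0000000
[28+:2] err=1 & 0x3 = 0x1; word=0xd0000000
[24+:4] chan=2 & 0xf = 0x2; word=0xd2000000
[5+:19] flags=-119790 & 0x7ffff = 0x62c12; word=0xd2c58240
[0+:5] cnt=12 & 0x1f = 0xc; word=0xd2c5824c
word = 0xd2c5824c → big-endian bytes:
  [0]=0xd2  [1]=0xc5  [2]=0x82  [3]=0x4c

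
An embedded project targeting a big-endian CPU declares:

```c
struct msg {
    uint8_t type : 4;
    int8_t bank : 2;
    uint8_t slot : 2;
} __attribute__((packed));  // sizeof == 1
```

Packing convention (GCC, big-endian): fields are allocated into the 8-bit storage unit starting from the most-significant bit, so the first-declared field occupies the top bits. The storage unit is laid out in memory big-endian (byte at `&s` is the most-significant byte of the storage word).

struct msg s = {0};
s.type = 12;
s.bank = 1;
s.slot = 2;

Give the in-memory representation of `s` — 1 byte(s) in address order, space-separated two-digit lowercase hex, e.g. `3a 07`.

c6

[4+:4] type=12 & 0xf = 0xc; word=0xc0
[2+:2] bank=1 & 0x3 = 0x1; word=0xc4
[0+:2] slot=2 & 0x3 = 0x2; word=0xc6
word = 0xc6 → big-endian bytes:
  [0]=0xc6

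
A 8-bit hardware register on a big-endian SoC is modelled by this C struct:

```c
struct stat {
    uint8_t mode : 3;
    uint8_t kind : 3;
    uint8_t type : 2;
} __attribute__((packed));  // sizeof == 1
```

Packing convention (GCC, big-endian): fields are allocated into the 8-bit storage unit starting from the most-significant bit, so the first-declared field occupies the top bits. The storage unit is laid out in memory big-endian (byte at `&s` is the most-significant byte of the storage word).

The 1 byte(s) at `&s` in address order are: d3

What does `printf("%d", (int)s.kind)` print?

4

[0]=0xd3 (big-endian) → word 0xd3
mode:3 @ bit 5 → (0xd3>>5)&0x7 = 0x6
kind:3 @ bit 2 → (0xd3>>2)&0x7 = 0x4  ←
type:2 @ bit 0 → (0xd3>>0)&0x3 = 0x3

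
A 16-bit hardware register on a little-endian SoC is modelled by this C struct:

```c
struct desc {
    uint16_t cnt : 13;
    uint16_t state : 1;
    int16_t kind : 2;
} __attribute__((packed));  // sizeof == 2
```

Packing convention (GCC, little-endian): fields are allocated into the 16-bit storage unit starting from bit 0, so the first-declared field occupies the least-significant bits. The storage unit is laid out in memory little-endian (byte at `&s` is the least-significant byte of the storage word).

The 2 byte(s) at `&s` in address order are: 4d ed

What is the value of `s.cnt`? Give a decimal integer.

[0]=0x4d [1]=0xed (little-endian) → word 0xed4d
cnt:13 @ bit 0 → (0xed4d>>0)&0x1fff = 0xd4d  ←
state:1 @ bit 13 → (0xed4d>>13)&0x1 = 0x1
kind:2 @ bit 14 → (0xed4d>>14)&0x3 = 0x3

3405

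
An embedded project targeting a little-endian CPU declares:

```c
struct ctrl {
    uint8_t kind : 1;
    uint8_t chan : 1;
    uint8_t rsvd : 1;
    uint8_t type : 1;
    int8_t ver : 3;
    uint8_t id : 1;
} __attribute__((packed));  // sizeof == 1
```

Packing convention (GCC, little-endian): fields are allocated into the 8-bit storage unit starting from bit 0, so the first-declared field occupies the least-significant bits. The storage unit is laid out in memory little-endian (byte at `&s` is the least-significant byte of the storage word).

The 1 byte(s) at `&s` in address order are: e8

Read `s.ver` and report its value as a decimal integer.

-2

[0]=0xe8 (little-endian) → word 0xe8
kind [0+:1] = (word>>0) & 0x1 = 0
chan [1+:1] = (word>>1) & 0x1 = 0
rsvd [2+:1] = (word>>2) & 0x1 = 0
type [3+:1] = (word>>3) & 0x1 = 1
ver [4+:3] = (word>>4) & 0x7 = 6  ←
id [7+:1] = (word>>7) & 0x1 = 1
ver signed 3b, MSB=1: 6 - 8 = -2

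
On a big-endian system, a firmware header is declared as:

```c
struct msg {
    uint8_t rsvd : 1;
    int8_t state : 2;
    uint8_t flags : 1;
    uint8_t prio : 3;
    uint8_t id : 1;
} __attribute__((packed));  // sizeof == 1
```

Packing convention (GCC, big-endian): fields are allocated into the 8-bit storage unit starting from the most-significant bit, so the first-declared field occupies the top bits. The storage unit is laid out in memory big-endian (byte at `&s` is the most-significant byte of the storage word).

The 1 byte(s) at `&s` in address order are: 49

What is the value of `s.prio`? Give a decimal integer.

4

[0]=0x49 (big-endian) → word 0x49
rsvd [7+:1] = (word>>7) & 0x1 = 0
state [5+:2] = (word>>5) & 0x3 = 2
flags [4+:1] = (word>>4) & 0x1 = 0
prio [1+:3] = (word>>1) & 0x7 = 4  ←
id [0+:1] = (word>>0) & 0x1 = 1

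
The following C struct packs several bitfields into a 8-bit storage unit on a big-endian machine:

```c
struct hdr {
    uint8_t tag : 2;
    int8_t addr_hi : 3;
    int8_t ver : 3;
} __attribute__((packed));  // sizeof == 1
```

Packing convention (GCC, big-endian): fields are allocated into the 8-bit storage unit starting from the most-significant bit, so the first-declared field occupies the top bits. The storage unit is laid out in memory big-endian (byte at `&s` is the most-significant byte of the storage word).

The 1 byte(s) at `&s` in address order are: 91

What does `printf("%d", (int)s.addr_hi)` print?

2

[0]=0x91 (big-endian) → word 0x91
tag [6+:2] = (word>>6) & 0x3 = 2
addr_hi [3+:3] = (word>>3) & 0x7 = 2  ←
ver [0+:3] = (word>>0) & 0x7 = 1
addr_hi signed 3b, MSB=0: value = 2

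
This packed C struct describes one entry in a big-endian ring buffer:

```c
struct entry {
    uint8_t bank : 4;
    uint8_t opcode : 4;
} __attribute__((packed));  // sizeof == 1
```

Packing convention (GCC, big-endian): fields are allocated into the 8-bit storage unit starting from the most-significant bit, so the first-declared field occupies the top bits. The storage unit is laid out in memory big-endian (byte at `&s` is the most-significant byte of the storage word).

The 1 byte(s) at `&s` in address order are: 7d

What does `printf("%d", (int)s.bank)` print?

7

[0]=0x7d (big-endian) → word 0x7d
bank:4 @ bit 4 → (0x7d>>4)&0xf = 0x7  ←
opcode:4 @ bit 0 → (0x7d>>0)&0xf = 0xd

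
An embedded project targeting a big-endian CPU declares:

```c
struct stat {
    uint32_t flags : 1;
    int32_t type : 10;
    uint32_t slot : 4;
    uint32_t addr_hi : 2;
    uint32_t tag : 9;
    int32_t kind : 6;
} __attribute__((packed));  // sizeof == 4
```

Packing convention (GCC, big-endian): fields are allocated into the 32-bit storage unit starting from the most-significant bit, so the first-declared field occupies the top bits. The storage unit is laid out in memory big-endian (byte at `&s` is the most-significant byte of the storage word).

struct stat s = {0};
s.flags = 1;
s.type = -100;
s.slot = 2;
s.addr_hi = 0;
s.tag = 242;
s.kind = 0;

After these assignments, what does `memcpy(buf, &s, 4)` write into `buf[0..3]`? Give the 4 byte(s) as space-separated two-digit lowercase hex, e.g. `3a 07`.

flags:1 = 1 → 0x1 << 31 → word 0x80000000
type:10 = -100 → 0x39c << 21 → word 0xf3800000
slot:4 = 2 → 0x2 << 17 → word 0xf3840000
addr_hi:2 = 0 → 0x0 << 15 → word 0xf3840000
tag:9 = 242 → 0xf2 << 6 → word 0xf3843c80
kind:6 = 0 → 0x0 << 0 → word 0xf3843c80
word = 0xf3843c80 → big-endian bytes:
  [0]=0xf3  [1]=0x84  [2]=0x3c  [3]=0x80

f3 84 3c 80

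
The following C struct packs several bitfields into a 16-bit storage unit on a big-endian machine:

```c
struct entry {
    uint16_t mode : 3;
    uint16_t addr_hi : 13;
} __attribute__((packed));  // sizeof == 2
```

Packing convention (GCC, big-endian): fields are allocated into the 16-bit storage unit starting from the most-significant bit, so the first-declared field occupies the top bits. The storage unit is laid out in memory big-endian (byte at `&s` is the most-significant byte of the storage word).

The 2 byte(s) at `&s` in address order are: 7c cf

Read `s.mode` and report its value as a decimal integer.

[0]=0x7c [1]=0xcf (big-endian) → word 0x7ccf
mode [13+:3] = (word>>13) & 0x7 = 3  ←
addr_hi [0+:13] = (word>>0) & 0x1fff = 7375

3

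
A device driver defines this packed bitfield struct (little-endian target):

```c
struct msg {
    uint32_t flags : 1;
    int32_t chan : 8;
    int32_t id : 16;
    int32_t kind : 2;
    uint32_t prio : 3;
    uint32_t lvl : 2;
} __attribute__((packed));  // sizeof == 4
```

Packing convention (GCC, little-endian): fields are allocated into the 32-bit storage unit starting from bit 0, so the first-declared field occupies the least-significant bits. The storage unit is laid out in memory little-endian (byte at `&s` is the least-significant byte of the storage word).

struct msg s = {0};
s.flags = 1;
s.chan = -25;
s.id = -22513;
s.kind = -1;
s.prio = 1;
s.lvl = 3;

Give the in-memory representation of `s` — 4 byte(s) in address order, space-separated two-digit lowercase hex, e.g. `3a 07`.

cf 1f 50 cf

flags:1 = 1 → 0x1 << 0 → word 0x00000001
chan:8 = -25 → 0xe7 << 1 → word 0x000001cf
id:16 = -22513 → 0xa80f << 9 → word 0x01501fcf
kind:2 = -1 → 0x3 << 25 → word 0x07501fcf
prio:3 = 1 → 0x1 << 27 → word 0x0f501fcf
lvl:2 = 3 → 0x3 << 30 → word 0xcf501fcf
word = 0xcf501fcf → little-endian bytes:
  [0]=0xcf  [1]=0x1f  [2]=0x50  [3]=0xcf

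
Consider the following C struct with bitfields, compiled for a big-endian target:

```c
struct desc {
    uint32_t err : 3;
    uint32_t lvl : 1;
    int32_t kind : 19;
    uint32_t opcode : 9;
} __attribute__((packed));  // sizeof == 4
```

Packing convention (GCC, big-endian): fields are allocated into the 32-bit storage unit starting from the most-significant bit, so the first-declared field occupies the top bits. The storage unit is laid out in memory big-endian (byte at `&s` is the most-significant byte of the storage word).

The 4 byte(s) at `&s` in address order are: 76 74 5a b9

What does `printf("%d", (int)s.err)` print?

3

[0]=0x76 [1]=0x74 [2]=0x5a [3]=0xb9 (big-endian) → word 0x76745ab9
err:3 @ bit 29 → (0x76745ab9>>29)&0x7 = 0x3  ←
lvl:1 @ bit 28 → (0x76745ab9>>28)&0x1 = 0x1
kind:19 @ bit 9 → (0x76745ab9>>9)&0x7ffff = 0x33a2d
opcode:9 @ bit 0 → (0x76745ab9>>0)&0x1ff = 0xb9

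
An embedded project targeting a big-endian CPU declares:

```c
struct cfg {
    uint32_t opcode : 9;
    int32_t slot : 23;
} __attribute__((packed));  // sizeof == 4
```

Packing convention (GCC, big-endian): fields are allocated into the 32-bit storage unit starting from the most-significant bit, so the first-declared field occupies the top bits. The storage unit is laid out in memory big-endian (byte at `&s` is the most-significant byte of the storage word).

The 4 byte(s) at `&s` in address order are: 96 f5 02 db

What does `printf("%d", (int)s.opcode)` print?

[0]=0x96 [1]=0xf5 [2]=0x02 [3]=0xdb (big-endian) → word 0x96f502db
opcode:9 @ bit 23 → (0x96f502db>>23)&0x1ff = 0x12d  ←
slot:23 @ bit 0 → (0x96f502db>>0)&0x7fffff = 0x7502db

301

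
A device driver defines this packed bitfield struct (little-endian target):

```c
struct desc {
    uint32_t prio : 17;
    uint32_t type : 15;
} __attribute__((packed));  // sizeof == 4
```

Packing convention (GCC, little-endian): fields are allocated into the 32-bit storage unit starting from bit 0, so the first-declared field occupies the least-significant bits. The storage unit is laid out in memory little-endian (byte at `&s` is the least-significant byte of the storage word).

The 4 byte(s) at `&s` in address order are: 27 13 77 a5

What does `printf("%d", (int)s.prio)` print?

70439

[0]=0x27 [1]=0x13 [2]=0x77 [3]=0xa5 (little-endian) → word 0xa5771327
prio:17 @ bit 0 → (0xa5771327>>0)&0x1ffff = 0x11327  ←
type:15 @ bit 17 → (0xa5771327>>17)&0x7fff = 0x52bb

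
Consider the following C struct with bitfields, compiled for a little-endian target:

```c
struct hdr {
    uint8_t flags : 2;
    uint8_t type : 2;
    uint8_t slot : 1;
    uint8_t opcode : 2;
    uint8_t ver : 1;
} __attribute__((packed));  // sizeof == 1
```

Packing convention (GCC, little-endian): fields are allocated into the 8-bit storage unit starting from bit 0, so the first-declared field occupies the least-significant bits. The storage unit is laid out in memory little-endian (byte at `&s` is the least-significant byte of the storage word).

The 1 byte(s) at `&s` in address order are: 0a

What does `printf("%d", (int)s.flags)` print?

2

[0]=0x0a (little-endian) → word 0x0a
flags [0+:2] = (word>>0) & 0x3 = 2  ←
type [2+:2] = (word>>2) & 0x3 = 2
slot [4+:1] = (word>>4) & 0x1 = 0
opcode [5+:2] = (word>>5) & 0x3 = 0
ver [7+:1] = (word>>7) & 0x1 = 0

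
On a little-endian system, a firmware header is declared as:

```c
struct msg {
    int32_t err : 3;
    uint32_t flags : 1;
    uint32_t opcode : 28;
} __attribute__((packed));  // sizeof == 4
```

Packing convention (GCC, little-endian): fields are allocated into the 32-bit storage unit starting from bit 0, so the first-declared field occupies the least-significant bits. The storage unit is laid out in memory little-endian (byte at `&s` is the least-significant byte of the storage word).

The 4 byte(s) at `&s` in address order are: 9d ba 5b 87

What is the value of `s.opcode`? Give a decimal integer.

[0]=0x9d [1]=0xba [2]=0x5b [3]=0x87 (little-endian) → word 0x875bba9d
err:3 @ bit 0 → (0x875bba9d>>0)&0x7 = 0x5
flags:1 @ bit 3 → (0x875bba9d>>3)&0x1 = 0x1
opcode:28 @ bit 4 → (0x875bba9d>>4)&0xfffffff = 0x875bba9  ←

141933481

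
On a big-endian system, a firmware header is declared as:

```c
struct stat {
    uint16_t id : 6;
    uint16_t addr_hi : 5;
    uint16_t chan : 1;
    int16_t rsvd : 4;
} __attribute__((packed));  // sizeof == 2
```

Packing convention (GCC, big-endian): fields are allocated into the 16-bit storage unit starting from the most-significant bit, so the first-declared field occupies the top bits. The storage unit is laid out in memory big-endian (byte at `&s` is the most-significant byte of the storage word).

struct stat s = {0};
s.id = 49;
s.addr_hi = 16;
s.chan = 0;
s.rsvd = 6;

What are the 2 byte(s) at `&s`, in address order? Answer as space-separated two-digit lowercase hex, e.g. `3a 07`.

c6 06

id:6 = 49 → 0x31 << 10 → word 0xc400
addr_hi:5 = 16 → 0x10 << 5 → word 0xc600
chan:1 = 0 → 0x0 << 4 → word 0xc600
rsvd:4 = 6 → 0x6 << 0 → word 0xc606
word = 0xc606 → big-endian bytes:
  [0]=0xc6  [1]=0x06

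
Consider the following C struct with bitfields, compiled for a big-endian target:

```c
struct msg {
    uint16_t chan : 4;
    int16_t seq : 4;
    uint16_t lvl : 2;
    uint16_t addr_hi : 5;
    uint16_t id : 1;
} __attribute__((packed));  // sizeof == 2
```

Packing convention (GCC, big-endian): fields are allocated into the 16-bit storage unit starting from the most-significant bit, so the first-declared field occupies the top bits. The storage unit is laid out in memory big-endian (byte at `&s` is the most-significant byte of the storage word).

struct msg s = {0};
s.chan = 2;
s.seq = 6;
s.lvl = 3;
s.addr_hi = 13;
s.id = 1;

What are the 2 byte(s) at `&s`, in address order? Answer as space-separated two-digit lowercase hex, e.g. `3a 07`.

26 db

chan (4b) val=2 bits=0x2 at bit 12: 0x2000
seq (4b) val=6 bits=0x6 at bit 8: 0x2600
lvl (2b) val=3 bits=0x3 at bit 6: 0x26c0
addr_hi (5b) val=13 bits=0xd at bit 1: 0x26da
id (1b) val=1 bits=0x1 at bit 0: 0x26db
word = 0x26db → big-endian bytes:
  [0]=0x26  [1]=0xdb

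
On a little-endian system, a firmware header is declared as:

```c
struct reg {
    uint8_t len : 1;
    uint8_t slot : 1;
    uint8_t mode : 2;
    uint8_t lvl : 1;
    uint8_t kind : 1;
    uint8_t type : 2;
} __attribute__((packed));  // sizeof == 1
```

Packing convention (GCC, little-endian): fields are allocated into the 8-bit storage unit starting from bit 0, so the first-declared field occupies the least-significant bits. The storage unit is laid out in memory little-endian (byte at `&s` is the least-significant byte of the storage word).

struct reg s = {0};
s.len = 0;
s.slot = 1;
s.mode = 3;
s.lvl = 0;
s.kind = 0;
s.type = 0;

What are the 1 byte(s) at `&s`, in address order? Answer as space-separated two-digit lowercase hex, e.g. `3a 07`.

0e

len (1b) val=0 bits=0x0 at bit 0: 0x00
slot (1b) val=1 bits=0x1 at bit 1: 0x02
mode (2b) val=3 bits=0x3 at bit 2: 0x0e
lvl (1b) val=0 bits=0x0 at bit 4: 0x0e
kind (1b) val=0 bits=0x0 at bit 5: 0x0e
type (2b) val=0 bits=0x0 at bit 6: 0x0e
word = 0x0e → little-endian bytes:
  [0]=0x0e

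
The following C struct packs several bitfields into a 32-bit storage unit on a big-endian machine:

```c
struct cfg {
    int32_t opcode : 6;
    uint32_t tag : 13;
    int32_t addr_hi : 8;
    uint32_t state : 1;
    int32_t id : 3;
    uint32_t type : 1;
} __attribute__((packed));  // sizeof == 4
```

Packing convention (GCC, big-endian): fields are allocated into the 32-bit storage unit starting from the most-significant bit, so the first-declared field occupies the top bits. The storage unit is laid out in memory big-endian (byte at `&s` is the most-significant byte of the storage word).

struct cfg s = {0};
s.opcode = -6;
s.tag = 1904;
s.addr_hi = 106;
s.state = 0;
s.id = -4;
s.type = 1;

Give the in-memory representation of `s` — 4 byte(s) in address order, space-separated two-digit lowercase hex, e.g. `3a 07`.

e8 ee 0d 49

opcode (6b) val=-6 bits=0x3a at bit 26: 0xe8000000
tag (13b) val=1904 bits=0x770 at bit 13: 0xe8ee0000
addr_hi (8b) val=106 bits=0x6a at bit 5: 0xe8ee0d40
state (1b) val=0 bits=0x0 at bit 4: 0xe8ee0d40
id (3b) val=-4 bits=0x4 at bit 1: 0xe8ee0d48
type (1b) val=1 bits=0x1 at bit 0: 0xe8ee0d49
word = 0xe8ee0d49 → big-endian bytes:
  [0]=0xe8  [1]=0xee  [2]=0x0d  [3]=0x49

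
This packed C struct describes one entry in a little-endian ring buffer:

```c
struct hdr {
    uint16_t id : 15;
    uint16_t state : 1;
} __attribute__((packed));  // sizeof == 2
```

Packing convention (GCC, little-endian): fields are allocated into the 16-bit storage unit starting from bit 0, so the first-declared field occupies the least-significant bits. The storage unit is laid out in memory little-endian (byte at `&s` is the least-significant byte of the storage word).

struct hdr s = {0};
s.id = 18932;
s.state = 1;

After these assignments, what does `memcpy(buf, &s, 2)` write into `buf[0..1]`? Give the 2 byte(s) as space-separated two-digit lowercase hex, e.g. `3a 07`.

id:15 = 18932 → 0x49f4 << 0 → word 0x49f4
state:1 = 1 → 0x1 << 15 → word 0xc9f4
word = 0xc9f4 → little-endian bytes:
  [0]=0xf4  [1]=0xc9

f4 c9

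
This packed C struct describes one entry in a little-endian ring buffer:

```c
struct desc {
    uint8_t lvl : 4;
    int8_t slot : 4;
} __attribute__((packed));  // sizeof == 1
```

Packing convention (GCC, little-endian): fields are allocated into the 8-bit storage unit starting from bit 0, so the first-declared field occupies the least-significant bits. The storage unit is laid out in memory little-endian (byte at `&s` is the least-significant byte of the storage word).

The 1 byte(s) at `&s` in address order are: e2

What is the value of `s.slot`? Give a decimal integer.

[0]=0xe2 (little-endian) → word 0xe2
lvl:4 @ bit 0 → (0xe2>>0)&0xf = 0x2
slot:4 @ bit 4 → (0xe2>>4)&0xf = 0xe  ←
slot signed 4b, MSB=1: 14 - 16 = -2

-2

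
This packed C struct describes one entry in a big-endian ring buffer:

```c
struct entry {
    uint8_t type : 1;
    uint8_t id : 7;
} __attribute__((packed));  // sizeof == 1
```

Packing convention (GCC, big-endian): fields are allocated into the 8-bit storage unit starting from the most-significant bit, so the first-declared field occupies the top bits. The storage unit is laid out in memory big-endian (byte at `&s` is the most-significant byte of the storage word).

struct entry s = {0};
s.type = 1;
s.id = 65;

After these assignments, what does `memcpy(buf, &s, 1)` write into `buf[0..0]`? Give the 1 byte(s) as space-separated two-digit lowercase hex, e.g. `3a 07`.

type:1 = 1 → 0x1 << 7 → word 0x80
id:7 = 65 → 0x41 << 0 → word 0xc1
word = 0xc1 → big-endian bytes:
  [0]=0xc1

c1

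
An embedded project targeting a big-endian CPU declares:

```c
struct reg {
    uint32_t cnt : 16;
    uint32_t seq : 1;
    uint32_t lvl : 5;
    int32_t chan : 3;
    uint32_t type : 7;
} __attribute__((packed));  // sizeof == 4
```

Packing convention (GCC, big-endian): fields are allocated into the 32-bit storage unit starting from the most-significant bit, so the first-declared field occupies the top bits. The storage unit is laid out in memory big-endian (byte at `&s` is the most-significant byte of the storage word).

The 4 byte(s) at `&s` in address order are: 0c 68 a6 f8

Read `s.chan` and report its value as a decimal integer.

-3

[0]=0x0c [1]=0x68 [2]=0xa6 [3]=0xf8 (big-endian) → word 0x0c68a6f8
cnt:16 @ bit 16 → (0x0c68a6f8>>16)&0xffff = 0xc68
seq:1 @ bit 15 → (0x0c68a6f8>>15)&0x1 = 0x1
lvl:5 @ bit 10 → (0x0c68a6f8>>10)&0x1f = 0x9
chan:3 @ bit 7 → (0x0c68a6f8>>7)&0x7 = 0x5  ←
type:7 @ bit 0 → (0x0c68a6f8>>0)&0x7f = 0x78
chan signed 3b, MSB=1: 5 - 8 = -3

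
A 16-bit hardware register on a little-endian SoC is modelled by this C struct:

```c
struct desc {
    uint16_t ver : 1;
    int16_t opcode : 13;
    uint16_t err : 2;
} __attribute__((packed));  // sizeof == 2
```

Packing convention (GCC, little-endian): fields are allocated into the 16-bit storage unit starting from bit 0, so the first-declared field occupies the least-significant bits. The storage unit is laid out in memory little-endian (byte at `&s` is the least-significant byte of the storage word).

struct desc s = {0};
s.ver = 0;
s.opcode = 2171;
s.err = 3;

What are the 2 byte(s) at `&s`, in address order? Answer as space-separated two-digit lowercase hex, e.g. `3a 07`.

f6 d0

ver (1b) val=0 bits=0x0 at bit 0: 0x0000
opcode (13b) val=2171 bits=0x87b at bit 1: 0x10f6
err (2b) val=3 bits=0x3 at bit 14: 0xd0f6
word = 0xd0f6 → little-endian bytes:
  [0]=0xf6  [1]=0xd0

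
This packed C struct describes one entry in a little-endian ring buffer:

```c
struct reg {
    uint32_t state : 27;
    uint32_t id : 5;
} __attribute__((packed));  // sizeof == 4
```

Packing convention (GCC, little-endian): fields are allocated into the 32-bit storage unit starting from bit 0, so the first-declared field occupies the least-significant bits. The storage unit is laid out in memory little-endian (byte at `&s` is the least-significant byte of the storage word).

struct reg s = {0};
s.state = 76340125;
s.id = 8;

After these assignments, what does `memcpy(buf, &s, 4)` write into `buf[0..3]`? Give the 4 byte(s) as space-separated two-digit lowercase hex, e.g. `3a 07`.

[0+:27] state=76340125 & 0x7ffffff = 0x48cdb9d; word=0x048cdb9d
[27+:5] id=8 & 0x1f = 0x8; word=0x448cdb9d
word = 0x448cdb9d → little-endian bytes:
  [0]=0x9d  [1]=0xdb  [2]=0x8c  [3]=0x44

9d db 8c 44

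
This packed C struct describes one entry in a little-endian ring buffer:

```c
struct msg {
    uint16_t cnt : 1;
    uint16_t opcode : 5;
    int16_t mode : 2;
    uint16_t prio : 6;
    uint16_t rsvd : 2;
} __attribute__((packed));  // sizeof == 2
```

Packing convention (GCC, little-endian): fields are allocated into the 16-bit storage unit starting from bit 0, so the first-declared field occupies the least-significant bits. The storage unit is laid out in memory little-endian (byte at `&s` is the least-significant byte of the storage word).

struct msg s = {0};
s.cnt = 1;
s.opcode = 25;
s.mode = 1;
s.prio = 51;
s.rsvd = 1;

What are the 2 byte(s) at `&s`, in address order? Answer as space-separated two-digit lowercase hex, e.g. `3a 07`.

cnt (1b) val=1 bits=0x1 at bit 0: 0x0001
opcode (5b) val=25 bits=0x19 at bit 1: 0x0033
mode (2b) val=1 bits=0x1 at bit 6: 0x0073
prio (6b) val=51 bits=0x33 at bit 8: 0x3373
rsvd (2b) val=1 bits=0x1 at bit 14: 0x7373
word = 0x7373 → little-endian bytes:
  [0]=0x73  [1]=0x73

73 73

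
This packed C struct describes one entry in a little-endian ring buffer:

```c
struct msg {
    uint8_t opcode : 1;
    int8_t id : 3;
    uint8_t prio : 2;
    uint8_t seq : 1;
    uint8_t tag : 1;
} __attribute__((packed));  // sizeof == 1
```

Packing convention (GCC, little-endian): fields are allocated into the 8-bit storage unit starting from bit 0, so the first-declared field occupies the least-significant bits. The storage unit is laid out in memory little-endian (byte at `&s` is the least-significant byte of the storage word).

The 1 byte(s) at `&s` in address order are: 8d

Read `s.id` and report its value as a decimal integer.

-2

[0]=0x8d (little-endian) → word 0x8d
opcode [0+:1] = (word>>0) & 0x1 = 1
id [1+:3] = (word>>1) & 0x7 = 6  ←
prio [4+:2] = (word>>4) & 0x3 = 0
seq [6+:1] = (word>>6) & 0x1 = 0
tag [7+:1] = (word>>7) & 0x1 = 1
id signed 3b, MSB=1: 6 - 8 = -2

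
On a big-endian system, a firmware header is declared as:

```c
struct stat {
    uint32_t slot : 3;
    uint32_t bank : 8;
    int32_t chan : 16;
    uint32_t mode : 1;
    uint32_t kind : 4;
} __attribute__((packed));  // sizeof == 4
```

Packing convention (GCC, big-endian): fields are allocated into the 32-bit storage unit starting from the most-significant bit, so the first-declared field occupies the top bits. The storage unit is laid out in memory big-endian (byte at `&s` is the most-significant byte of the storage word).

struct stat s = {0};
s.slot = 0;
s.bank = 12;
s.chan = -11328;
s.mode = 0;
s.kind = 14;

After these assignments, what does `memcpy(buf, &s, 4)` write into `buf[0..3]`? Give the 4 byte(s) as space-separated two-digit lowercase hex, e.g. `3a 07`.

slot:3 = 0 → 0x0 << 29 → word 0x00000000
bank:8 = 12 → 0xc << 21 → word 0x01800000
chan:16 = -11328 → 0xd3c0 << 5 → word 0x019a7800
mode:1 = 0 → 0x0 << 4 → word 0x019a7800
kind:4 = 14 → 0xe << 0 → word 0x019a780e
word = 0x019a780e → big-endian bytes:
  [0]=0x01  [1]=0x9a  [2]=0x78  [3]=0x0e

01 9a 78 0e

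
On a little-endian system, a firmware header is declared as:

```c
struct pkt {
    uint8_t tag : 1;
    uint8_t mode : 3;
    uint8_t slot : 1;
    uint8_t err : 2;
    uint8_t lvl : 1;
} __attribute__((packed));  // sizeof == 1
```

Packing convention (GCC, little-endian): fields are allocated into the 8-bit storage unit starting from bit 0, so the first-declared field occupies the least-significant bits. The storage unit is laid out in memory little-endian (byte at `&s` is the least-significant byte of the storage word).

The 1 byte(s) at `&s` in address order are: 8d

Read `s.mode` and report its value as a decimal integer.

6

[0]=0x8d (little-endian) → word 0x8d
tag [0+:1] = (word>>0) & 0x1 = 1
mode [1+:3] = (word>>1) & 0x7 = 6  ←
slot [4+:1] = (word>>4) & 0x1 = 0
err [5+:2] = (word>>5) & 0x3 = 0
lvl [7+:1] = (word>>7) & 0x1 = 1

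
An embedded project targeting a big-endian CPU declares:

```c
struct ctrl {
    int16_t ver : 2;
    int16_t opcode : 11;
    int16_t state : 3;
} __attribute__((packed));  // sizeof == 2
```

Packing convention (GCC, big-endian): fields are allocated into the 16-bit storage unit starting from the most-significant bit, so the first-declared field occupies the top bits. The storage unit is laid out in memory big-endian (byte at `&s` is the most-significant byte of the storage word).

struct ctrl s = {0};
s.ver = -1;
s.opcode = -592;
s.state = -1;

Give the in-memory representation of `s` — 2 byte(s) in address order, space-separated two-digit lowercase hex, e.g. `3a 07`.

ver (2b) val=-1 bits=0x3 at bit 14: 0xc000
opcode (11b) val=-592 bits=0x5b0 at bit 3: 0xed80
state (3b) val=-1 bits=0x7 at bit 0: 0xed87
word = 0xed87 → big-endian bytes:
  [0]=0xed  [1]=0x87

ed 87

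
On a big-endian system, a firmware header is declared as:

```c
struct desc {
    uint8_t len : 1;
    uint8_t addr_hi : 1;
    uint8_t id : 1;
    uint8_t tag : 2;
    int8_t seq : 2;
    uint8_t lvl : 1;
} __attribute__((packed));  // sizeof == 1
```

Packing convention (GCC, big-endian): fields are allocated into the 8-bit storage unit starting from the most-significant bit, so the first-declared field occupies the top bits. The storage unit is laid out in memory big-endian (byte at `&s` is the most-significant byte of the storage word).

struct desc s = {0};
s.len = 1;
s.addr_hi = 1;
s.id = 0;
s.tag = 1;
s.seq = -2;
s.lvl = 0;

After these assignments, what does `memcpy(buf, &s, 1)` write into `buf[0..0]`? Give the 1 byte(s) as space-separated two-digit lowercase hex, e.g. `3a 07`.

len (1b) val=1 bits=0x1 at bit 7: 0x80
addr_hi (1b) val=1 bits=0x1 at bit 6: 0xc0
id (1b) val=0 bits=0x0 at bit 5: 0xc0
tag (2b) val=1 bits=0x1 at bit 3: 0xc8
seq (2b) val=-2 bits=0x2 at bit 1: 0xcc
lvl (1b) val=0 bits=0x0 at bit 0: 0xcc
word = 0xcc → big-endian bytes:
  [0]=0xcc

cc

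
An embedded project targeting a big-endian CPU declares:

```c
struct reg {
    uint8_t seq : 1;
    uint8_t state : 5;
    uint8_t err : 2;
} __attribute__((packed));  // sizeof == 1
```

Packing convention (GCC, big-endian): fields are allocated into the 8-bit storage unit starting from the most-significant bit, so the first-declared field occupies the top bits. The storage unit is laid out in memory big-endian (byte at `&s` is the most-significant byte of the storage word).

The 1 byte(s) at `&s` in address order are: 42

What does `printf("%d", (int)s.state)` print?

16

[0]=0x42 (big-endian) → word 0x42
seq [7+:1] = (word>>7) & 0x1 = 0
state [2+:5] = (word>>2) & 0x1f = 16  ←
err [0+:2] = (word>>0) & 0x3 = 2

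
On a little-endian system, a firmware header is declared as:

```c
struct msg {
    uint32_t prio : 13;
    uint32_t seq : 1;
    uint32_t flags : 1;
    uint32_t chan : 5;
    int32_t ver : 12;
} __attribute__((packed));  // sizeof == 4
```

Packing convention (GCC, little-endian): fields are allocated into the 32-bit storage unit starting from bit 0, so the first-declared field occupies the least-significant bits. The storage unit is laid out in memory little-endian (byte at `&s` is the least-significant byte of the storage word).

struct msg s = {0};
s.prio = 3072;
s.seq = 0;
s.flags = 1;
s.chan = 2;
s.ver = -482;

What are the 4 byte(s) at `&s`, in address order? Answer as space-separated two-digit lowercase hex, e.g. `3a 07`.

00 4c e1 e1

[0+:13] prio=3072 & 0x1fff = 0xc00; word=0x00000c00
[13+:1] seq=0 & 0x1 = 0x0; word=0x00000c00
[14+:1] flags=1 & 0x1 = 0x1; word=0x00004c00
[15+:5] chan=2 & 0x1f = 0x2; word=0x00014c00
[20+:12] ver=-482 & 0xfff = 0xe1e; word=0xe1e14c00
word = 0xe1e14c00 → little-endian bytes:
  [0]=0x00  [1]=0x4c  [2]=0xe1  [3]=0xe1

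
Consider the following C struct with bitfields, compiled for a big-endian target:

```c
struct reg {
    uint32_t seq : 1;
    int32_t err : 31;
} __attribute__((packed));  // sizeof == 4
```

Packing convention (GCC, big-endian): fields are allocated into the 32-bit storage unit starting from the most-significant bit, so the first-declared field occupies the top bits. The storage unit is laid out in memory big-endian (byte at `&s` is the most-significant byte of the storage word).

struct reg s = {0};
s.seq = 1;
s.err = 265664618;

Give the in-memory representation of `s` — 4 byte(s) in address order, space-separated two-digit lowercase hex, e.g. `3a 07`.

8f d5 b8 6a

seq (1b) val=1 bits=0x1 at bit 31: 0x80000000
err (31b) val=265664618 bits=0xfd5b86a at bit 0: 0x8fd5b86a
word = 0x8fd5b86a → big-endian bytes:
  [0]=0x8f  [1]=0xd5  [2]=0xb8  [3]=0x6a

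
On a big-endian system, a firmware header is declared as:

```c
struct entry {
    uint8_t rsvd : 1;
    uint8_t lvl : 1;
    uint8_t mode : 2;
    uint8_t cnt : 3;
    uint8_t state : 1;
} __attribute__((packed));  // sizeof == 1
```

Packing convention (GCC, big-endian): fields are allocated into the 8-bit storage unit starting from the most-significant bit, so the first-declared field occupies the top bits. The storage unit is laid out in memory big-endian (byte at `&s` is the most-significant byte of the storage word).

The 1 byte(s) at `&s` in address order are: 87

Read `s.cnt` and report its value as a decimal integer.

[0]=0x87 (big-endian) → word 0x87
rsvd [7+:1] = (word>>7) & 0x1 = 1
lvl [6+:1] = (word>>6) & 0x1 = 0
mode [4+:2] = (word>>4) & 0x3 = 0
cnt [1+:3] = (word>>1) & 0x7 = 3  ←
state [0+:1] = (word>>0) & 0x1 = 1

3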